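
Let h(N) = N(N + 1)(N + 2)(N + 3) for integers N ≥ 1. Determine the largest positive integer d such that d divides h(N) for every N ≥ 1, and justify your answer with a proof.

Computing the first values: h(1) = 24 and h(2) = 120; gcd(24, 120) = 24, so d ≤ 24.
We prove 24 | N(N + 1)(N + 2)(N + 3) for all N ≥ 1 by induction on N.
Base step (N = 1): h(1) = 24 = 24·(1), so 24 | h(1).
Inductive step: assume the claim holds for N = m, i.e. 24 | h(m). Then
h(m+1) − h(m) = (m+1)·(m+2)·(m+3)·(m+4) − m·(m+1)·(m+2)·(m+3) = (m+1)·(m+2)·(m+3)·[(m+4) − m] = 4·(m+1)·(m+2)·(m+3). The product of 3 consecutive integers is divisible by (3)! = 6, so h(m+1) − h(m) is divisible by 4·6 = 24. By the inductive hypothesis 24 | h(m), hence 24 | h(m+1).
By the principle of mathematical induction, the result holds for all N ≥ 1.
Therefore the largest such d is 24.

d = 24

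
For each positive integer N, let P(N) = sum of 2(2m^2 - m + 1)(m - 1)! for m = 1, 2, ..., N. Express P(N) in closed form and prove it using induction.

P(N) = (4N + 2)N! - 2

We claim P(N) = (4N + 2)N! - 2 for all N ≥ 1.
When N = 1: P(1) = 4, and the closed form gives 4. They agree.
Inductive step: suppose the statement holds for some m ≥ 1, so P(m) = (4m + 2)m! - 2.
Then P(m+1) = P(m) + (2(2m^2 + 3m + 2)m!) = ((4m + 2)m! - 2) + (2(2m^2 + 3m + 2)m!).
Simplifying, P(m+1) = (4(m+1) + 2)(m+1)! - 2,
which is the closed form with N = m+1.
This completes the induction.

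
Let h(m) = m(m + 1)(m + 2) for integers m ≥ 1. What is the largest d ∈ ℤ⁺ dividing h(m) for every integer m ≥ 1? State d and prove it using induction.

Computing the first values: h(1) = 6 and h(2) = 24; gcd(6, 24) = 6, so d ≤ 6.
We prove 6 | m(m + 1)(m + 2) for all m ≥ 1 by induction on m.
Base case (m = 1): h(1) = 6 = 6·(1), so 6 | h(1).
Inductive step: suppose the statement holds for some i ≥ 1, i.e. 6 | h(i). Then
h(i+1) − h(i) = (i+1)·(i+2)·(i+3) − i·(i+1)·(i+2) = (i+1)·(i+2)·[(i+3) − i] = 3·(i+1)·(i+2). The product of 2 consecutive integers is divisible by (2)! = 2, so h(i+1) − h(i) is divisible by 3·2 = 6. By the inductive hypothesis 6 | h(i), hence 6 | h(i+1).
By induction, the statement is established for all m ≥ 1.
Therefore the largest such d is 6.

d = 6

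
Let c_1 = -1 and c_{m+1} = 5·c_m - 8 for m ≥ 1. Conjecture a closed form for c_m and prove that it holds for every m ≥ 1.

c_m = -3·5^(m - 1) + 2

Computing the first terms: c_1 = -1, c_2 = -13, c_3 = -73. This suggests c_m = -3·5^(m - 1) + 2.
Base case (m = 1): the formula gives -1 = -1 = c_1.
Suppose the result is true for m = p, so c_p = -3·5^(p - 1) + 2.
Then c_{p+1} = 5·c_p - 8 = 5·(-3·5^(p - 1) + 2) - 8 = -3·5^p + 2 = -3·5^((p+1) - 1) + 2,
which is the claimed formula at m = p+1.
By the principle of mathematical induction, the result holds for all m ≥ 1.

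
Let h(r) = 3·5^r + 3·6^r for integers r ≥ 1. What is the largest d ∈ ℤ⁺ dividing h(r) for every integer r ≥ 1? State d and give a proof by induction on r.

d = 3

Computing the first values: h(1) = 33 and h(2) = 183; gcd(33, 183) = 3, so d ≤ 3.
We prove 3 | 3·5^r + 3·6^r for all r ≥ 1 by induction on r.
Base step (r = 1): h(1) = 33 = 3·(11), so 3 | h(1).
For the inductive step, assume it holds for an arbitrary j ≥ 1, i.e. 3 | h(j). Then
h(j+1) − 6·h(j) = (3·5^(j+1) + 3·6^(j+1)) − 6·(3·5^j + 3·6^j) = (3)·5^j·(5 − 6) = (-3)·5^j. Since 3 | h(j) by the inductive hypothesis, 3 | 6·h(j); and 3 | -3 since -3 = 3·-1. Therefore 3 | h(j+1).
By the principle of mathematical induction, the result holds for all r ≥ 1.
Therefore the largest such d is 3.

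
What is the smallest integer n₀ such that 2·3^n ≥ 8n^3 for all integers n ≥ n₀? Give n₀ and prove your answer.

n₀ = 7

At n = 6: 1458 < 1728, so the inequality fails and n₀ ≥ 7. We prove 2·3^n ≥ 8n^3 for all n ≥ 7.
For the base case n = 7: 2·3^n = 4374 and 8n^3 = 2744, so 4374 ≥ 2744.
Inductive step: suppose the statement holds for some r ≥ 7, so 2·3^r ≥ 8r^3.
Then 2·3^(r + 1) = 3·(2·3^r) ≥ 3·(8r^3).
Also, for r ≥ 7 we have 3·(8r^3) ≥ 8(r+1)^3, since 3 ≥ (1 + 1/r)^3 for all r ≥ 7.
Combining, 2·3^(r + 1) ≥ 8(r+1)^3.
Hence, by induction on n, the claim holds for every n ≥ 7.
Hence the smallest such n₀ is 7.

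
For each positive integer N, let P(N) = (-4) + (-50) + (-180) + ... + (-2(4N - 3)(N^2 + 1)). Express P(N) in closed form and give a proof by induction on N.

We claim P(N) = -N(2N^3 + 2N^2 + 3N - 3) for all N ≥ 1.
When N = 1: P(1) = -4, and the closed form gives -4. They agree.
For the inductive step, assume it holds for an arbitrary r ≥ 1, so P(r) = r(-2r^3 - 2r^2 - 3r + 3).
Then P(r+1) = P(r) + (-2(4r + 1)((r + 1)^2 + 1)) = (r(-2r^3 - 2r^2 - 3r + 3)) + (-2(4r + 1)((r + 1)^2 + 1)).
Simplifying, P(r+1) = -(r + 1)(2r^3 + 8r^2 + 13r + 4) = -(r+1)(2(r+1)^3 + 2(r+1)^2 + 3(r+1) - 3),
which is the closed form with N = r+1.
Hence, by induction on N, the claim holds for every N ≥ 1.

P(N) = -N(2N^3 + 2N^2 + 3N - 3)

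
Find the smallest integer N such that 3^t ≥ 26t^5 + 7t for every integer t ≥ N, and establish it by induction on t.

At t = 15: 14348907 < 19743855, so the inequality fails and N ≥ 16. We prove 3^t ≥ 26t^5 + 7t for all t ≥ 16.
Base step (t = 16): 3^t = 43046721 and 26t^5 + 7t = 27263088, so 43046721 ≥ 27263088.
Inductive step: suppose the statement holds for some m ≥ 16, so 3^m ≥ 26m^5 + 7m.
Then 3^(m + 1) = 3·(3^m) ≥ 3·(26m^5 + 7m).
Also, for m ≥ 16 we have 3·(26m^5 + 7m) ≥ 26(m+1)^5 + 7(m+1), since 3·(26m^5 + 7m) − (26(m+1)^5 + 7(m+1)) = 52m^5 - 130m^4 - 260m^3 - 260m^2 - 116m - 33, which is nonnegative for all m ≥ 16.
Combining, 3^(m + 1) ≥ 26(m+1)^5 + 7(m+1).
Hence, by induction on t, the claim holds for every t ≥ 16.
Hence the smallest such N is 16.

N = 16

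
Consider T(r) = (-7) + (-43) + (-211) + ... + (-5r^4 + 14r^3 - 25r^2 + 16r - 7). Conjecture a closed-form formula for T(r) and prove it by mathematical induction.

T(r) = -r(r^4 - r^3 + 3r^2 + r + 3)

We claim T(r) = -r(r^4 - r^3 + 3r^2 + r + 3) for all r ≥ 1.
For the base case r = 1: T(1) = -7, and the closed form gives -7. They agree.
Inductive step: suppose the statement holds for some j ≥ 1, so T(j) = j(-j^4 + j^3 - 3j^2 - j - 3).
Then T(j+1) = T(j) + (-5j^4 - 6j^3 - 13j^2 - 12j - 7) = (j(-j^4 + j^3 - 3j^2 - j - 3)) + (-5j^4 - 6j^3 - 13j^2 - 12j - 7).
Simplifying, T(j+1) = -(j + 1)(j^4 + 3j^3 + 6j^2 + 8j + 7) = -(j+1)((j+1)^4 - (j+1)^3 + 3(j+1)^2 + (j+1) + 3),
which is the closed form with r = j+1.
Hence, by induction on r, the claim holds for every r ≥ 1.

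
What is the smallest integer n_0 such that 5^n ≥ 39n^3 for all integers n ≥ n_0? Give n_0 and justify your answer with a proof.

At n = 5: 3125 < 4875, so the inequality fails and n_0 ≥ 6. We prove 5^n ≥ 39n^3 for all n ≥ 6.
Base case (n = 6): 5^n = 15625 and 39n^3 = 8424, so 15625 ≥ 8424.
Inductive step: assume the claim holds for n = i, so 5^i ≥ 39i^3.
Then 5^(i + 1) = 5·(5^i) ≥ 5·(39i^3).
Also, for i ≥ 6 we have 5·(39i^3) ≥ 39(i+1)^3, since 5 ≥ (1 + 1/i)^3 for all i ≥ 6.
Combining, 5^(i + 1) ≥ 39(i+1)^3.
This completes the induction.
Hence the smallest such n_0 is 6.

n_0 = 6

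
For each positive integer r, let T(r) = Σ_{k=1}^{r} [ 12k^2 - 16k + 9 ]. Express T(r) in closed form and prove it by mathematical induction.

We claim T(r) = r(4r^2 - 2r + 3) for all r ≥ 1.
For the base case r = 1: T(1) = 5, and the closed form gives 5. They agree.
Inductive step: suppose the statement holds for some k ≥ 1, so T(k) = k(4k^2 - 2k + 3).
Then T(k+1) = T(k) + (12k^2 + 8k + 5) = (k(4k^2 - 2k + 3)) + (12k^2 + 8k + 5).
Simplifying, T(k+1) = (k + 1)(4k^2 + 6k + 5) = (k+1)(4(k+1)^2 - 2(k+1) + 3),
which is the closed form with r = k+1.
Hence, by induction on r, the claim holds for every r ≥ 1.

T(r) = r(4r^2 - 2r + 3)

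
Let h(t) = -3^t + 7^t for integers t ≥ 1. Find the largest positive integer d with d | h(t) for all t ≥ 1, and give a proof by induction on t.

d = 4

Computing the first values: h(1) = 4 and h(2) = 40; gcd(4, 40) = 4, so d ≤ 4.
We prove 4 | -3^t + 7^t for all t ≥ 1 by induction on t.
Base case (t = 1): h(1) = 4 = 4·(1), so 4 | h(1).
Inductive step: suppose the statement holds for some j ≥ 1, i.e. 4 | h(j). Then
7^{j+1} − 3^{j+1} = 7·7^j − 3·3^j = 7·(7^j − 3^j) + (4)·3^j. The first term is divisible by 4 by the inductive hypothesis, and the second term (4)·3^j is divisible by 4 since 4 | 4. Hence 4 | h(j+1).
This completes the induction.
Therefore the largest such d is 4.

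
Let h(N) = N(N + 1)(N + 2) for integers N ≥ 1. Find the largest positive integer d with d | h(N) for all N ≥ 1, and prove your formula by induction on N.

Computing the first values: h(1) = 6 and h(2) = 24; gcd(6, 24) = 6, so d ≤ 6.
We prove 6 | N(N + 1)(N + 2) for all N ≥ 1 by induction on N.
When N = 1: h(1) = 6 = 6·(1), so 6 | h(1).
Suppose the result is true for N = i, i.e. 6 | h(i). Then
h(i+1) − h(i) = (i+1)·(i+2)·(i+3) − i·(i+1)·(i+2) = (i+1)·(i+2)·[(i+3) − i] = 3·(i+1)·(i+2). The product of 2 consecutive integers is divisible by (2)! = 2, so h(i+1) − h(i) is divisible by 3·2 = 6. By the inductive hypothesis 6 | h(i), hence 6 | h(i+1).
Hence, by induction on N, the claim holds for every N ≥ 1.
Therefore the largest such d is 6.

d = 6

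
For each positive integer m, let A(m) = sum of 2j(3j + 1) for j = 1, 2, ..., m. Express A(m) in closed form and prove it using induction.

We claim A(m) = 2m(m + 1)^2 for all m ≥ 1.
When m = 1: A(1) = 8, and the closed form gives 8. They agree.
Suppose the result is true for m = j, so A(j) = 2j(j^2 + 2j + 1).
Then A(j+1) = A(j) + (2(j + 1)(3j + 4)) = (2j(j^2 + 2j + 1)) + (2(j + 1)(3j + 4)).
Simplifying, A(j+1) = 2(j + 1)(j + 2)^2 = 2(j+1)((j+1) + 1)^2,
which is the closed form with m = j+1.
By induction, the statement is established for all m ≥ 1.

A(m) = 2m(m + 1)^2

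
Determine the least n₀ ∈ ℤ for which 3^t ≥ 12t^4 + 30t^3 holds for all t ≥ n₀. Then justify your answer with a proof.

n₀ = 12

At t = 11: 177147 < 215622, so the inequality fails and n₀ ≥ 12. We prove 3^t ≥ 12t^4 + 30t^3 for all t ≥ 12.
For the base case t = 12: 3^t = 531441 and 12t^4 + 30t^3 = 300672, so 531441 ≥ 300672.
Suppose the result is true for t = p, so 3^p ≥ 12p^4 + 30p^3.
Then 3^(p + 1) = 3·(3^p) ≥ 3·(12p^4 + 30p^3).
Also, for p ≥ 12 we have 3·(12p^4 + 30p^3) ≥ 12(p+1)^4 + 30(p+1)^3, since 3·(12p^4 + 30p^3) − (12(p+1)^4 + 30(p+1)^3) = 24p^4 + 12p^3 - 162p^2 - 138p - 42, which is nonnegative for all p ≥ 12.
Combining, 3^(p + 1) ≥ 12(p+1)^4 + 30(p+1)^3.
This completes the induction.
Hence the smallest such n₀ is 12.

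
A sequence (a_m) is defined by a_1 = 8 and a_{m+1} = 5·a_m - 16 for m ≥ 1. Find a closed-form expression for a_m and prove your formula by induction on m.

Computing the first terms: a_1 = 8, a_2 = 24, a_3 = 104. This suggests a_m = 4·5^(m - 1) + 4.
When m = 1: the formula gives 8 = 8 = a_1.
For the inductive step, assume it holds for an arbitrary k ≥ 1, so a_k = 4·5^(k - 1) + 4.
Then a_{k+1} = 5·a_k - 16 = 5·(4·5^(k - 1) + 4) - 16 = 4·5^k + 4 = 4·5^((k+1) - 1) + 4,
which is the claimed formula at m = k+1.
Hence, by induction on m, the claim holds for every m ≥ 1.

a_m = 4·5^(m - 1) + 4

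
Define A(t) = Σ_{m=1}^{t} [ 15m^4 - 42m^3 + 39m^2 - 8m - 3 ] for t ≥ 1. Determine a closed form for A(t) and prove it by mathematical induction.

A(t) = t(3t^4 - 3t^3 - 3t^2 + 5t - 1)

We claim A(t) = t(3t^4 - 3t^3 - 3t^2 + 5t - 1) for all t ≥ 1.
Base step (t = 1): A(1) = 1, and the closed form gives 1. They agree.
Inductive step: assume the claim holds for t = m, so A(m) = m(3m^4 - 3m^3 - 3m^2 + 5m - 1).
Then A(m+1) = A(m) + (15m^4 + 18m^3 + 3m^2 + 4m + 1) = (m(3m^4 - 3m^3 - 3m^2 + 5m - 1)) + (15m^4 + 18m^3 + 3m^2 + 4m + 1).
Simplifying, A(m+1) = (m + 1)(3m^4 + 9m^3 + 6m^2 + 2m + 1) = (m+1)(3(m+1)^4 - 3(m+1)^3 - 3(m+1)^2 + 5(m+1) - 1),
which is the closed form with t = m+1.
Hence, by induction on t, the claim holds for every t ≥ 1.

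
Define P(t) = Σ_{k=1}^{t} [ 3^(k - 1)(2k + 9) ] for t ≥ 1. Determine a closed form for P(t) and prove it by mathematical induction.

We claim P(t) = 3^t(t + 4) - 4 for all t ≥ 1.
When t = 1: P(1) = 11, and the closed form gives 11. They agree.
Inductive step: assume the claim holds for t = k, so P(k) = 3^k(k + 4) - 4.
Then P(k+1) = P(k) + (3^k(2k + 11)) = (3^k(k + 4) - 4) + (3^k(2k + 11)).
Simplifying, P(k+1) = 3·3^k·k + 15·3^k - 4 = 3^(k+1)((k+1) + 4) - 4,
which is the closed form with t = k+1.
By the principle of mathematical induction, the result holds for all t ≥ 1.

P(t) = 3^t(t + 4) - 4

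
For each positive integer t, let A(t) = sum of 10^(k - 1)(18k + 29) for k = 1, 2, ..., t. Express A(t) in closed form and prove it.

A(t) = 10^t(2t + 3) - 3

We claim A(t) = 10^t(2t + 3) - 3 for all t ≥ 1.
Base step (t = 1): A(1) = 47, and the closed form gives 47. They agree.
Suppose the result is true for t = k, so A(k) = 10^k(2k + 3) - 3.
Then A(k+1) = A(k) + (10^k(18k + 47)) = (10^k(2k + 3) - 3) + (10^k(18k + 47)).
Simplifying, A(k+1) = 20·10^k·k + 50·10^k - 3 = 10^(k+1)(2(k+1) + 3) - 3,
which is the closed form with t = k+1.
By induction, the statement is established for all t ≥ 1.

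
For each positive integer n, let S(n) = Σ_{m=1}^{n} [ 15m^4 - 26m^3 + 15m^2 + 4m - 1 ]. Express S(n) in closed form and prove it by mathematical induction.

We claim S(n) = n(3n^4 + n^3 - 3n^2 + 3n + 3) for all n ≥ 1.
When n = 1: S(1) = 7, and the closed form gives 7. They agree.
For the inductive step, assume it holds for an arbitrary m ≥ 1, so S(m) = m(3m^4 + m^3 - 3m^2 + 3m + 3).
Then S(m+1) = S(m) + (15m^4 + 34m^3 + 27m^2 + 16m + 7) = (m(3m^4 + m^3 - 3m^2 + 3m + 3)) + (15m^4 + 34m^3 + 27m^2 + 16m + 7).
Simplifying, S(m+1) = (m + 1)(3m^4 + 13m^3 + 18m^2 + 12m + 7) = (m+1)(3(m+1)^4 + (m+1)^3 - 3(m+1)^2 + 3(m+1) + 3),
which is the closed form with n = m+1.
This completes the induction.

S(n) = n(3n^4 + n^3 - 3n^2 + 3n + 3)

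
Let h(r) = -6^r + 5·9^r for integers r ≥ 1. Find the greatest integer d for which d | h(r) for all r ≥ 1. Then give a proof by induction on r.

Computing the first values: h(1) = 39 and h(2) = 369; gcd(39, 369) = 3, so d ≤ 3.
We prove 3 | -6^r + 5·9^r for all r ≥ 1 by induction on r.
For the base case r = 1: h(1) = 39 = 3·(13), so 3 | h(1).
For the inductive step, assume it holds for an arbitrary k ≥ 1, i.e. 3 | h(k). Then
h(k+1) − 9·h(k) = (-6^(k+1) + 5·9^(k+1)) − 9·(-6^k + 5·9^k) = (-1)·6^k·(6 − 9) = (3)·6^k. Since 3 | h(k) by the inductive hypothesis, 3 | 9·h(k); and 3 | 3 since 3 = 3·1. Therefore 3 | h(k+1).
This completes the induction.
Therefore the largest such d is 3.

d = 3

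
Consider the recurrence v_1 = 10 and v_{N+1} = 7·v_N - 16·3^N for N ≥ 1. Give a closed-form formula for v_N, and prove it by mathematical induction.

v_N = 4·3^N - 2·7^(N - 1)

Computing the first terms: v_1 = 10, v_2 = 22, v_3 = 10. This suggests v_N = 4·3^N - 2·7^(N - 1).
For the base case N = 1: the formula gives 10 = 10 = v_1.
Inductive step: suppose the statement holds for some k ≥ 1, so v_k = 4·3^k - 2·7^(k - 1).
Then v_{k+1} = 7·v_k - 16·3^k = 7·(4·3^k - 2·7^(k - 1)) - 16·3^k = 4·3^(k + 1) - 2·7^k = 4·3^(k+1) - 2·7^((k+1) - 1),
which is the claimed formula at N = k+1.
By induction, the statement is established for all N ≥ 1.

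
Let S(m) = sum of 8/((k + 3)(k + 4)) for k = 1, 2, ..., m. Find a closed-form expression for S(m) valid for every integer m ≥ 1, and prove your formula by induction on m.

We claim S(m) = 2m/(m + 4) for all m ≥ 1.
When m = 1: S(1) = 2/5, and the closed form gives 2/5. They agree.
Suppose the result is true for m = k, so S(k) = 2k/(k + 4).
Then S(k+1) = S(k) + (8/((k + 4)(k + 5))) = (2k/(k + 4)) + (8/((k + 4)(k + 5))).
Simplifying, S(k+1) = 2(k + 1)/(k + 5) = 2(k+1)/((k+1) + 4),
which is the closed form with m = k+1.
By the principle of mathematical induction, the result holds for all m ≥ 1.

S(m) = 2m/(m + 4)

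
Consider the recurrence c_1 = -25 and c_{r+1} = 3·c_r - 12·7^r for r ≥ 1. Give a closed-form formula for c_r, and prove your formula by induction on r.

Computing the first terms: c_1 = -25, c_2 = -159, c_3 = -1065. This suggests c_r = -4·3^(r - 1) - 3·7^r.
When r = 1: the formula gives -25 = -25 = c_1.
Inductive step: suppose the statement holds for some i ≥ 1, so c_i = -4·3^(i - 1) - 3·7^i.
Then c_{i+1} = 3·c_i - 12·7^i = 3·(-4·3^(i - 1) - 3·7^i) - 12·7^i = -4·3^i - 3·7^(i + 1) = -4·3^((i+1) - 1) - 3·7^(i+1),
which is the claimed formula at r = i+1.
Hence, by induction on r, the claim holds for every r ≥ 1.

c_r = -4·3^(r - 1) - 3·7^r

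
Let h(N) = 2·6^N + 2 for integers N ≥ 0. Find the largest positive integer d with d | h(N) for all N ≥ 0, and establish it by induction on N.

d = 2

Computing the first values: h(0) = 4 and h(1) = 14; gcd(4, 14) = 2, so d ≤ 2.
We prove 2 | 2·6^N + 2 for all N ≥ 0 by induction on N.
Base step (N = 0): h(0) = 4 = 2·(2), so 2 | h(0).
Inductive step: suppose the statement holds for some j ≥ 0, i.e. 2 | h(j). Then
h(j+1) = 2·6^(j+1) + 2 = 6·(2·6^j + 2) - 10 = 6·h(j) - 10. The first term is divisible by 2 by the inductive hypothesis, and -10 is divisible by 2. Hence 2 | h(j+1).
By induction, the statement is established for all N ≥ 0.
Therefore the largest such d is 2.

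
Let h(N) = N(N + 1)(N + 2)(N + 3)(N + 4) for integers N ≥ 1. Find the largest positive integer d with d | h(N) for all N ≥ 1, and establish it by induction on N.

d = 120

Computing the first values: h(1) = 120 and h(2) = 720; gcd(120, 720) = 120, so d ≤ 120.
We prove 120 | N(N + 1)(N + 2)(N + 3)(N + 4) for all N ≥ 1 by induction on N.
When N = 1: h(1) = 120 = 120·(1), so 120 | h(1).
Inductive step: assume the claim holds for N = i, i.e. 120 | h(i). Then
h(i+1) − h(i) = (i+1)·(i+2)·(i+3)·(i+4)·(i+5) − i·(i+1)·(i+2)·(i+3)·(i+4) = (i+1)·(i+2)·(i+3)·(i+4)·[(i+5) − i] = 5·(i+1)·(i+2)·(i+3)·(i+4). The product of 4 consecutive integers is divisible by (4)! = 24, so h(i+1) − h(i) is divisible by 5·24 = 120. By the inductive hypothesis 120 | h(i), hence 120 | h(i+1).
This completes the induction.
Therefore the largest such d is 120.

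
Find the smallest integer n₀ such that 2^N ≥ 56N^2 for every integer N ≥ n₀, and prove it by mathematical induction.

n₀ = 14

At N = 13: 8192 < 9464, so the inequality fails and n₀ ≥ 14. We prove 2^N ≥ 56N^2 for all N ≥ 14.
When N = 14: 2^N = 16384 and 56N^2 = 10976, so 16384 ≥ 10976.
Suppose the result is true for N = r, so 2^r ≥ 56r^2.
Then 2^(r + 1) = 2·(2^r) ≥ 2·(56r^2).
Also, for r ≥ 14 we have 2·(56r^2) ≥ 56(r+1)^2, since 2 ≥ (1 + 1/r)^2 for all r ≥ 14.
Combining, 2^(r + 1) ≥ 56(r+1)^2.
By the principle of mathematical induction, the result holds for all N ≥ 14.
Hence the smallest such n₀ is 14.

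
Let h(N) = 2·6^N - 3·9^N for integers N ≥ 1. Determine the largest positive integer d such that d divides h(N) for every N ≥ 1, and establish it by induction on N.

Computing the first values: h(1) = -15 and h(2) = -171; gcd(-15, -171) = 3, so d ≤ 3.
We prove 3 | 2·6^N - 3·9^N for all N ≥ 1 by induction on N.
Base case (N = 1): h(1) = -15 = 3·(-5), so 3 | h(1).
For the inductive step, assume it holds for an arbitrary p ≥ 1, i.e. 3 | h(p). Then
h(p+1) − 9·h(p) = (2·6^(p+1) - 3·9^(p+1)) − 9·(2·6^p - 3·9^p) = (2)·6^p·(6 − 9) = (-6)·6^p. Since 3 | h(p) by the inductive hypothesis, 3 | 9·h(p); and 3 | -6 since -6 = 3·-2. Therefore 3 | h(p+1).
By induction, the statement is established for all N ≥ 1.
Therefore the largest such d is 3.

d = 3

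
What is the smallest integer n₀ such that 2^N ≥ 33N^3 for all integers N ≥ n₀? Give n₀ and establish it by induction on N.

n₀ = 18

At N = 17: 131072 < 162129, so the inequality fails and n₀ ≥ 18. We prove 2^N ≥ 33N^3 for all N ≥ 18.
Base step (N = 18): 2^N = 262144 and 33N^3 = 192456, so 262144 ≥ 192456.
Inductive step: assume the claim holds for N = p, so 2^p ≥ 33p^3.
Then 2^(p + 1) = 2·(2^p) ≥ 2·(33p^3).
Also, for p ≥ 18 we have 2·(33p^3) ≥ 33(p+1)^3, since 2 ≥ (1 + 1/p)^3 for all p ≥ 18.
Combining, 2^(p + 1) ≥ 33(p+1)^3.
Hence, by induction on N, the claim holds for every N ≥ 18.
Hence the smallest such n₀ is 18.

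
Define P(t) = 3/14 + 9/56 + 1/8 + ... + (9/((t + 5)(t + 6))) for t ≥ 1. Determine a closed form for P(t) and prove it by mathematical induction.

P(t) = 3t/(2(t + 6))

We claim P(t) = 3t/(2(t + 6)) for all t ≥ 1.
Base step (t = 1): P(1) = 3/14, and the closed form gives 3/14. They agree.
Suppose the result is true for t = i, so P(i) = 3i/(2(i + 6)).
Then P(i+1) = P(i) + (9/((i + 6)(i + 7))) = (3i/(2(i + 6))) + (9/((i + 6)(i + 7))).
Simplifying, P(i+1) = 3(i + 1)/(2(i + 7)) = 3(i+1)/(2((i+1) + 6)),
which is the closed form with t = i+1.
By the principle of mathematical induction, the result holds for all t ≥ 1.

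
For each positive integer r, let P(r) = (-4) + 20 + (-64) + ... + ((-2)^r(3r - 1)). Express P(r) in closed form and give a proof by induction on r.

We claim P(r) = 2(-2)^r·r for all r ≥ 1.
When r = 1: P(1) = -4, and the closed form gives -4. They agree.
Inductive step: suppose the statement holds for some j ≥ 1, so P(j) = 2(-2)^j·j.
Then P(j+1) = P(j) + ((-2)^(j + 1)(3j + 2)) = (2(-2)^j·j) + ((-2)^(j + 1)(3j + 2)).
Simplifying, P(j+1) = (-2)^(j + 2)(-j - 1) = 2(-2)^(j+1)·(j+1),
which is the closed form with r = j+1.
By the principle of mathematical induction, the result holds for all r ≥ 1.

P(r) = 2(-2)^r·r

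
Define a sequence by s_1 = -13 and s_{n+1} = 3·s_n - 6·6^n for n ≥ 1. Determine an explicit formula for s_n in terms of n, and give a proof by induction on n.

Computing the first terms: s_1 = -13, s_2 = -75, s_3 = -441. This suggests s_n = -3^(n - 1) - 2·6^n.
Base case (n = 1): the formula gives -13 = -13 = s_1.
Suppose the result is true for n = i, so s_i = -3^(i - 1) - 2·6^i.
Then s_{i+1} = 3·s_i - 6·6^i = 3·(-3^(i - 1) - 2·6^i) - 6·6^i = -3^i - 2·6^(i + 1) = -3^((i+1) - 1) - 2·6^(i+1),
which is the claimed formula at n = i+1.
This completes the induction.

s_n = -3^(n - 1) - 2·6^n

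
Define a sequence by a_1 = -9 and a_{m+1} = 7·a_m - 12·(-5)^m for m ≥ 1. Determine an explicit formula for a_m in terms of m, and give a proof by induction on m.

Computing the first terms: a_1 = -9, a_2 = -3, a_3 = -321. This suggests a_m = (-5)^m - 4·7^(m - 1).
For the base case m = 1: the formula gives -9 = -9 = a_1.
For the inductive step, assume it holds for an arbitrary p ≥ 1, so a_p = (-5)^p - 4·7^(p - 1).
Then a_{p+1} = 7·a_p - 12·(-5)^p = 7·((-5)^p - 4·7^(p - 1)) - 12·(-5)^p = (-5)^(p + 1) - 4·7^p = (-5)^(p+1) - 4·7^((p+1) - 1),
which is the claimed formula at m = p+1.
This completes the induction.

a_m = (-5)^m - 4·7^(m - 1)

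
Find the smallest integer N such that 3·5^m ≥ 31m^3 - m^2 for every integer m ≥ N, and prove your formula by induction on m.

At m = 4: 1875 < 1968, so the inequality fails and N ≥ 5. We prove 3·5^m ≥ 31m^3 - m^2 for all m ≥ 5.
For the base case m = 5: 3·5^m = 9375 and 31m^3 - m^2 = 3850, so 9375 ≥ 3850.
Suppose the result is true for m = p, so 3·5^p ≥ 31p^3 - p^2.
Then 3·5^(p + 1) = 5·(3·5^p) ≥ 5·(31p^3 - p^2).
Also, for p ≥ 5 we have 5·(31p^3 - p^2) ≥ 31(p+1)^3 - (p+1)^2, since 5·(31p^3 - p^2) − (31(p+1)^3 - (p+1)^2) = 124p^3 - 97p^2 - 91p - 30, which is nonnegative for all p ≥ 5.
Combining, 3·5^(p + 1) ≥ 31(p+1)^3 - (p+1)^2.
By induction, the statement is established for all m ≥ 5.
Hence the smallest such N is 5.

N = 5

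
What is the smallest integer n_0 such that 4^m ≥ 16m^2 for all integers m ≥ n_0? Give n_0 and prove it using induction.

At m = 3: 64 < 144, so the inequality fails and n_0 ≥ 4. We prove 4^m ≥ 16m^2 for all m ≥ 4.
For the base case m = 4: 4^m = 256 and 16m^2 = 256, so 256 ≥ 256.
For the inductive step, assume it holds for an arbitrary r ≥ 4, so 4^r ≥ 16r^2.
Then 4^(r + 1) = 4·(4^r) ≥ 4·(16r^2).
Also, for r ≥ 4 we have 4·(16r^2) ≥ 16(r+1)^2, since 4 ≥ (1 + 1/r)^2 for all r ≥ 4.
Combining, 4^(r + 1) ≥ 16(r+1)^2.
By the principle of mathematical induction, the result holds for all m ≥ 4.
Hence the smallest such n_0 is 4.

n_0 = 4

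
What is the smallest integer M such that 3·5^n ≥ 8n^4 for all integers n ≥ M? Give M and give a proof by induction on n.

At n = 4: 1875 < 2048, so the inequality fails and M ≥ 5. We prove 3·5^n ≥ 8n^4 for all n ≥ 5.
When n = 5: 3·5^n = 9375 and 8n^4 = 5000, so 9375 ≥ 5000.
Inductive step: suppose the statement holds for some j ≥ 5, so 3·5^j ≥ 8j^4.
Then 3·5^(j + 1) = 5·(3·5^j) ≥ 5·(8j^4).
Also, for j ≥ 5 we have 5·(8j^4) ≥ 8(j+1)^4, since 5 ≥ (1 + 1/j)^4 for all j ≥ 5.
Combining, 3·5^(j + 1) ≥ 8(j+1)^4.
By induction, the statement is established for all n ≥ 5.
Hence the smallest such M is 5.

M = 5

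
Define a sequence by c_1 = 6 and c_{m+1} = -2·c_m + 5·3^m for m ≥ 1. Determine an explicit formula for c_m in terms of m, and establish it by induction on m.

c_m = 3(-2)^(m - 1) + 3^m

Computing the first terms: c_1 = 6, c_2 = 3, c_3 = 39. This suggests c_m = 3(-2)^(m - 1) + 3^m.
When m = 1: the formula gives 6 = 6 = c_1.
For the inductive step, assume it holds for an arbitrary r ≥ 1, so c_r = 3(-2)^(r - 1) + 3^r.
Then c_{r+1} = -2·c_r + 5·3^r = -2·(3(-2)^(r - 1) + 3^r) + 5·3^r = 3(-2)^r + 3^(r + 1) = 3(-2)^((r+1) - 1) + 3^(r+1),
which is the claimed formula at m = r+1.
By induction, the statement is established for all m ≥ 1.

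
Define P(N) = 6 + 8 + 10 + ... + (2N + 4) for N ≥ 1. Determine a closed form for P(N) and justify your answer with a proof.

P(N) = N(N + 5)

We claim P(N) = N(N + 5) for all N ≥ 1.
Base step (N = 1): P(1) = 6, and the closed form gives 6. They agree.
Suppose the result is true for N = p, so P(p) = p(p + 5).
Then P(p+1) = P(p) + (2p + 6) = (p(p + 5)) + (2p + 6).
Simplifying, P(p+1) = (p + 1)(p + 6) = (p+1)((p+1) + 5),
which is the closed form with N = p+1.
Hence, by induction on N, the claim holds for every N ≥ 1.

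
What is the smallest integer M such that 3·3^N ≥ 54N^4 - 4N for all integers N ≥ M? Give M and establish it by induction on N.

At N = 11: 531441 < 790570, so the inequality fails and M ≥ 12. We prove 3·3^N ≥ 54N^4 - 4N for all N ≥ 12.
Base case (N = 12): 3·3^N = 1594323 and 54N^4 - 4N = 1119696, so 1594323 ≥ 1119696.
Inductive step: assume the claim holds for N = m, so 3·3^m ≥ 54m^4 - 4m.
Then 3·3^(m + 1) = 3·(3·3^m) ≥ 3·(54m^4 - 4m).
Also, for m ≥ 12 we have 3·(54m^4 - 4m) ≥ 54(m+1)^4 - 4(m+1), since 3·(54m^4 - 4m) − (54(m+1)^4 - 4(m+1)) = 108m^4 - 216m^3 - 324m^2 - 224m - 50, which is nonnegative for all m ≥ 12.
Combining, 3·3^(m + 1) ≥ 54(m+1)^4 - 4(m+1).
Hence, by induction on N, the claim holds for every N ≥ 12.
Hence the smallest such M is 12.

M = 12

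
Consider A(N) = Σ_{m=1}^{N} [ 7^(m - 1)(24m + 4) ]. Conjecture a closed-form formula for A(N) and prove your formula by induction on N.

We claim A(N) = 4·7^N·N for all N ≥ 1.
Base step (N = 1): A(1) = 28, and the closed form gives 28. They agree.
Inductive step: assume the claim holds for N = m, so A(m) = 4·7^m·m.
Then A(m+1) = A(m) + (7^m(24m + 28)) = (4·7^m·m) + (7^m(24m + 28)).
Simplifying, A(m+1) = 28·7^m(m + 1) = 4·7^(m+1)·(m+1),
which is the closed form with N = m+1.
This completes the induction.

A(N) = 4·7^N·N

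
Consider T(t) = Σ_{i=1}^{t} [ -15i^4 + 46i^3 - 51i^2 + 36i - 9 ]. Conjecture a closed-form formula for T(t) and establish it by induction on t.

We claim T(t) = -t(3t^4 - 4t^3 - t^2 - 4t - 1) for all t ≥ 1.
When t = 1: T(1) = 7, and the closed form gives 7. They agree.
Inductive step: assume the claim holds for t = i, so T(i) = i(-3i^4 + 4i^3 + i^2 + 4i + 1).
Then T(i+1) = T(i) + (-15i^4 - 14i^3 - 3i^2 + 12i + 7) = (i(-3i^4 + 4i^3 + i^2 + 4i + 1)) + (-15i^4 - 14i^3 - 3i^2 + 12i + 7).
Simplifying, T(i+1) = -(i + 1)(3i^4 + 8i^3 + 5i^2 - 6i - 7) = -(i+1)(3(i+1)^4 - 4(i+1)^3 - (i+1)^2 - 4(i+1) - 1),
which is the closed form with t = i+1.
This completes the induction.

T(t) = -t(3t^4 - 4t^3 - t^2 - 4t - 1)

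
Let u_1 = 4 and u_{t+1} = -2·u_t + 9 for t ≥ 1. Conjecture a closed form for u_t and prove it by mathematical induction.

u_t = (-2)^(t - 1) + 3

Computing the first terms: u_1 = 4, u_2 = 1, u_3 = 7. This suggests u_t = (-2)^(t - 1) + 3.
When t = 1: the formula gives 4 = 4 = u_1.
Suppose the result is true for t = r, so u_r = (-2)^(r - 1) + 3.
Then u_{r+1} = -2·u_r + 9 = -2·((-2)^(r - 1) + 3) + 9 = (-2)^r + 3 = (-2)^((r+1) - 1) + 3,
which is the claimed formula at t = r+1.
By the principle of mathematical induction, the result holds for all t ≥ 1.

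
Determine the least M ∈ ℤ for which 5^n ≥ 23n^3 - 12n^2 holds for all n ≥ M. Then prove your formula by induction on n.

At n = 4: 625 < 1280, so the inequality fails and M ≥ 5. We prove 5^n ≥ 23n^3 - 12n^2 for all n ≥ 5.
When n = 5: 5^n = 3125 and 23n^3 - 12n^2 = 2575, so 3125 ≥ 2575.
For the inductive step, assume it holds for an arbitrary m ≥ 5, so 5^m ≥ 23m^3 - 12m^2.
Then 5^(m + 1) = 5·(5^m) ≥ 5·(23m^3 - 12m^2).
Also, for m ≥ 5 we have 5·(23m^3 - 12m^2) ≥ 23(m+1)^3 - 12(m+1)^2, since 5·(23m^3 - 12m^2) − (23(m+1)^3 - 12(m+1)^2) = 92m^3 - 117m^2 - 45m - 11, which is nonnegative for all m ≥ 5.
Combining, 5^(m + 1) ≥ 23(m+1)^3 - 12(m+1)^2.
This completes the induction.
Hence the smallest such M is 5.

M = 5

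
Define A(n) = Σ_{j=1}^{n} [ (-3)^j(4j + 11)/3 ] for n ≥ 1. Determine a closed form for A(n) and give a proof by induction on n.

A(n) = (-3)^n(n + 3) - 3

We claim A(n) = (-3)^n(n + 3) - 3 for all n ≥ 1.
Base case (n = 1): A(1) = -15, and the closed form gives -15. They agree.
Inductive step: assume the claim holds for n = j, so A(j) = (-3)^j(j + 3) - 3.
Then A(j+1) = A(j) + ((-3)^j(-4j - 15)) = ((-3)^j(j + 3) - 3) + ((-3)^j(-4j - 15)).
Simplifying, A(j+1) = -3(-3)^j·j - 12(-3)^j - 3 = (-3)^(j+1)((j+1) + 3) - 3,
which is the closed form with n = j+1.
By the principle of mathematical induction, the result holds for all n ≥ 1.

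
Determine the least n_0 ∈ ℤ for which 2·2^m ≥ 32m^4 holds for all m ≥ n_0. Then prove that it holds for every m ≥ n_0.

n_0 = 22

At m = 21: 4194304 < 6223392, so the inequality fails and n_0 ≥ 22. We prove 2·2^m ≥ 32m^4 for all m ≥ 22.
Base case (m = 22): 2·2^m = 8388608 and 32m^4 = 7496192, so 8388608 ≥ 7496192.
Inductive step: assume the claim holds for m = r, so 2·2^r ≥ 32r^4.
Then 2·2^(r + 1) = 2·(2·2^r) ≥ 2·(32r^4).
Also, for r ≥ 22 we have 2·(32r^4) ≥ 32(r+1)^4, since 2 ≥ (1 + 1/r)^4 for all r ≥ 22.
Combining, 2·2^(r + 1) ≥ 32(r+1)^4.
By the principle of mathematical induction, the result holds for all m ≥ 22.
Hence the smallest such n_0 is 22.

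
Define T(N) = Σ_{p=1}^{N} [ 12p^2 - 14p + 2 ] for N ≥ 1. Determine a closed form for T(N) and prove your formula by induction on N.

T(N) = N(N - 1)(4N + 3)

We claim T(N) = N(N - 1)(4N + 3) for all N ≥ 1.
For the base case N = 1: T(1) = 0, and the closed form gives 0. They agree.
Inductive step: suppose the statement holds for some p ≥ 1, so T(p) = p(4p^2 - p - 3).
Then T(p+1) = T(p) + (2p(6p + 5)) = (p(4p^2 - p - 3)) + (2p(6p + 5)).
Simplifying, T(p+1) = p(p + 1)(4p + 7) = (p+1)((p+1) - 1)(4(p+1) + 3),
which is the closed form with N = p+1.
Hence, by induction on N, the claim holds for every N ≥ 1.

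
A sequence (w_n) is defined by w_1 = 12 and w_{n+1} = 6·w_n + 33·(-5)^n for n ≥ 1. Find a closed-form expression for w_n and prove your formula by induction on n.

w_n = -3(-5)^n - 3·6^(n - 1)

Computing the first terms: w_1 = 12, w_2 = -93, w_3 = 267. This suggests w_n = -3(-5)^n - 3·6^(n - 1).
Base step (n = 1): the formula gives 12 = 12 = w_1.
Inductive step: suppose the statement holds for some p ≥ 1, so w_p = -3(-5)^p - 3·6^(p - 1).
Then w_{p+1} = 6·w_p + 33·(-5)^p = 6·(-3(-5)^p - 3·6^(p - 1)) + 33·(-5)^p = -3(-5)^(p + 1) - 3·6^p = -3(-5)^(p+1) - 3·6^((p+1) - 1),
which is the claimed formula at n = p+1.
This completes the induction.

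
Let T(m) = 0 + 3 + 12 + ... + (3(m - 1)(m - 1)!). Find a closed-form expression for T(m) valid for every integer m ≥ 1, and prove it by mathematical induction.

We claim T(m) = 3m! - 3 for all m ≥ 1.
When m = 1: T(1) = 0, and the closed form gives 0. They agree.
For the inductive step, assume it holds for an arbitrary i ≥ 1, so T(i) = 3i! - 3.
Then T(i+1) = T(i) + (3i·i!) = (3i! - 3) + (3i·i!).
Simplifying, T(i+1) = 3(i+1)! - 3,
which is the closed form with m = i+1.
By the principle of mathematical induction, the result holds for all m ≥ 1.

T(m) = 3m! - 3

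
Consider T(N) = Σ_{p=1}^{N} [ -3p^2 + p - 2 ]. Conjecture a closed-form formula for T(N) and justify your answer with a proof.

We claim T(N) = -N(N^2 + N + 2) for all N ≥ 1.
Base case (N = 1): T(1) = -4, and the closed form gives -4. They agree.
Inductive step: suppose the statement holds for some p ≥ 1, so T(p) = p(-p^2 - p - 2).
Then T(p+1) = T(p) + (p - 3(p + 1)^2 - 1) = (p(-p^2 - p - 2)) + (p - 3(p + 1)^2 - 1).
Simplifying, T(p+1) = -(p + 1)(p^2 + 3p + 4) = -(p+1)((p+1)^2 + (p+1) + 2),
which is the closed form with N = p+1.
By induction, the statement is established for all N ≥ 1.

T(N) = -N(N^2 + N + 2)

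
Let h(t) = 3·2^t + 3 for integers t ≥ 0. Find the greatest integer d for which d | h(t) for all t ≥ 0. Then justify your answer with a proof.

d = 3

Computing the first values: h(0) = 6 and h(1) = 9; gcd(6, 9) = 3, so d ≤ 3.
We prove 3 | 3·2^t + 3 for all t ≥ 0 by induction on t.
Base step (t = 0): h(0) = 6 = 3·(2), so 3 | h(0).
For the inductive step, assume it holds for an arbitrary r ≥ 0, i.e. 3 | h(r). Then
h(r+1) = 3·2^(r+1) + 3 = 2·(3·2^r + 3) - 3 = 2·h(r) - 3. The first term is divisible by 3 by the inductive hypothesis, and -3 is divisible by 3. Hence 3 | h(r+1).
This completes the induction.
Therefore the largest such d is 3.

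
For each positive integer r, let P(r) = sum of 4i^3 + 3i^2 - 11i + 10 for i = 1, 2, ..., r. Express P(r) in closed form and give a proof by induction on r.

P(r) = r(r^3 + 3r^2 - 3r + 5)

We claim P(r) = r(r^3 + 3r^2 - 3r + 5) for all r ≥ 1.
When r = 1: P(1) = 6, and the closed form gives 6. They agree.
For the inductive step, assume it holds for an arbitrary i ≥ 1, so P(i) = i(i^3 + 3i^2 - 3i + 5).
Then P(i+1) = P(i) + (4i^3 + 15i^2 + 7i + 6) = (i(i^3 + 3i^2 - 3i + 5)) + (4i^3 + 15i^2 + 7i + 6).
Simplifying, P(i+1) = (i + 1)(i^3 + 6i^2 + 6i + 6) = (i+1)((i+1)^3 + 3(i+1)^2 - 3(i+1) + 5),
which is the closed form with r = i+1.
By induction, the statement is established for all r ≥ 1.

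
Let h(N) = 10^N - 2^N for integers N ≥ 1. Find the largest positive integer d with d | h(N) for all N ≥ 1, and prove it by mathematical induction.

d = 8

Computing the first values: h(1) = 8 and h(2) = 96; gcd(8, 96) = 8, so d ≤ 8.
We prove 8 | 10^N - 2^N for all N ≥ 1 by induction on N.
Base step (N = 1): h(1) = 8 = 8·(1), so 8 | h(1).
For the inductive step, assume it holds for an arbitrary p ≥ 1, i.e. 8 | h(p). Then
10^{p+1} − 2^{p+1} = 10·10^p − 2·2^p = 10·(10^p − 2^p) + (8)·2^p. The first term is divisible by 8 by the inductive hypothesis, and the second term (8)·2^p is divisible by 8 since 8 | 8. Hence 8 | h(p+1).
This completes the induction.
Therefore the largest such d is 8.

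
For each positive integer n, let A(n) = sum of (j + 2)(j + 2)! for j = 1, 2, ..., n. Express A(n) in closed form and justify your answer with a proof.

We claim A(n) = (n + 3)! - 6 for all n ≥ 1.
When n = 1: A(1) = 18, and the closed form gives 18. They agree.
Inductive step: assume the claim holds for n = j, so A(j) = (j + 3)! - 6.
Then A(j+1) = A(j) + ((j + 3)(j + 3)!) = ((j + 3)! - 6) + ((j + 3)(j + 3)!).
Simplifying, A(j+1) = ((j+1) + 3)! - 6,
which is the closed form with n = j+1.
By the principle of mathematical induction, the result holds for all n ≥ 1.

A(n) = (n + 3)! - 6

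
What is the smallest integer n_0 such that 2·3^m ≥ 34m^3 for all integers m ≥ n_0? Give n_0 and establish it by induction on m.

At m = 8: 13122 < 17408, so the inequality fails and n_0 ≥ 9. We prove 2·3^m ≥ 34m^3 for all m ≥ 9.
For the base case m = 9: 2·3^m = 39366 and 34m^3 = 24786, so 39366 ≥ 24786.
Inductive step: suppose the statement holds for some p ≥ 9, so 2·3^p ≥ 34p^3.
Then 2·3^(p + 1) = 3·(2·3^p) ≥ 3·(34p^3).
Also, for p ≥ 9 we have 3·(34p^3) ≥ 34(p+1)^3, since 3 ≥ (1 + 1/p)^3 for all p ≥ 9.
Combining, 2·3^(p + 1) ≥ 34(p+1)^3.
By induction, the statement is established for all m ≥ 9.
Hence the smallest such n_0 is 9.

n_0 = 9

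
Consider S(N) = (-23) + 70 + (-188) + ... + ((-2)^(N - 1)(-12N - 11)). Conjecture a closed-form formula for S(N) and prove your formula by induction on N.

We claim S(N) = (-2)^N(4N + 5) - 5 for all N ≥ 1.
Base case (N = 1): S(1) = -23, and the closed form gives -23. They agree.
Inductive step: suppose the statement holds for some m ≥ 1, so S(m) = (-2)^m(4m + 5) - 5.
Then S(m+1) = S(m) + ((-2)^m(-12m - 23)) = ((-2)^m(4m + 5) - 5) + ((-2)^m(-12m - 23)).
Simplifying, S(m+1) = -8(-2)^m·m - 18(-2)^m - 5 = (-2)^(m+1)(4(m+1) + 5) - 5,
which is the closed form with N = m+1.
This completes the induction.

S(N) = (-2)^N(4N + 5) - 5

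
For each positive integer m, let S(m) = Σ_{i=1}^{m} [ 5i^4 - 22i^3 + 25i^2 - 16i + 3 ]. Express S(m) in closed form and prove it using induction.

S(m) = m(m^4 - 3m^3 - m^2 - m - 1)

We claim S(m) = m(m^4 - 3m^3 - m^2 - m - 1) for all m ≥ 1.
Base case (m = 1): S(1) = -5, and the closed form gives -5. They agree.
Inductive step: assume the claim holds for m = i, so S(i) = i(i^4 - 3i^3 - i^2 - i - 1).
Then S(i+1) = S(i) + (5i^4 - 2i^3 - 11i^2 - 12i - 5) = (i(i^4 - 3i^3 - i^2 - i - 1)) + (5i^4 - 2i^3 - 11i^2 - 12i - 5).
Simplifying, S(i+1) = (i + 1)(i^4 + i^3 - 4i^2 - 8i - 5) = (i+1)((i+1)^4 - 3(i+1)^3 - (i+1)^2 - (i+1) - 1),
which is the closed form with m = i+1.
By the principle of mathematical induction, the result holds for all m ≥ 1.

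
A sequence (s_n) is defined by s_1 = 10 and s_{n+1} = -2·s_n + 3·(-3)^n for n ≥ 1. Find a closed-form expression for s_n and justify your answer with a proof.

s_n = (-2)^(n - 1) + (-3)^(n + 1)

Computing the first terms: s_1 = 10, s_2 = -29, s_3 = 85. This suggests s_n = (-2)^(n - 1) + (-3)^(n + 1).
Base case (n = 1): the formula gives 10 = 10 = s_1.
Suppose the result is true for n = j, so s_j = (-2)^(j - 1) + (-3)^(j + 1).
Then s_{j+1} = -2·s_j + 3·(-3)^j = -2·((-2)^(j - 1) + (-3)^(j + 1)) + 3·(-3)^j = (-2)^j + (-3)^(j + 2) = (-2)^((j+1) - 1) + (-3)^((j+1) + 1),
which is the claimed formula at n = j+1.
By induction, the statement is established for all n ≥ 1.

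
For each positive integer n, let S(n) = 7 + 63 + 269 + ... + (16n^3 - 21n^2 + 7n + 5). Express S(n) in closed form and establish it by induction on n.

We claim S(n) = n(4n^3 + n^2 - 3n + 5) for all n ≥ 1.
Base case (n = 1): S(1) = 7, and the closed form gives 7. They agree.
Inductive step: assume the claim holds for n = k, so S(k) = k(4k^3 + k^2 - 3k + 5).
Then S(k+1) = S(k) + (16k^3 + 27k^2 + 13k + 7) = (k(4k^3 + k^2 - 3k + 5)) + (16k^3 + 27k^2 + 13k + 7).
Simplifying, S(k+1) = (k + 1)(4k^3 + 13k^2 + 11k + 7) = (k+1)(4(k+1)^3 + (k+1)^2 - 3(k+1) + 5),
which is the closed form with n = k+1.
Hence, by induction on n, the claim holds for every n ≥ 1.

S(n) = n(4n^3 + n^2 - 3n + 5)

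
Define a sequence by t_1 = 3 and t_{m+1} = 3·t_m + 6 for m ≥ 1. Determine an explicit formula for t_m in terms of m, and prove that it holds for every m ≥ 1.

Computing the first terms: t_1 = 3, t_2 = 15, t_3 = 51. This suggests t_m = 2·3^m - 3.
For the base case m = 1: the formula gives 3 = 3 = t_1.
For the inductive step, assume it holds for an arbitrary r ≥ 1, so t_r = 2·3^r - 3.
Then t_{r+1} = 3·t_r + 6 = 3·(2·3^r - 3) + 6 = 2·3^(r + 1) - 3,
which is the claimed formula at m = r+1.
Hence, by induction on m, the claim holds for every m ≥ 1.

t_m = 2·3^m - 3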